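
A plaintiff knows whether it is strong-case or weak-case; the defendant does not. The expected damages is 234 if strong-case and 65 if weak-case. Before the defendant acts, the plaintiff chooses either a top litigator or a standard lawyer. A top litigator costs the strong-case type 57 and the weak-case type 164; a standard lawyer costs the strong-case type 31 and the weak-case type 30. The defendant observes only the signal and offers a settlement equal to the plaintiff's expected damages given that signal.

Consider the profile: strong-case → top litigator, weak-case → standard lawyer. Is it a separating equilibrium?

Under separation the defendant infers type exactly: top litigator → strong-case (pays 234), standard lawyer → weak-case (pays 65).
Strong-case: top litigator gives 234 − 57 = 177; standard lawyer gives 65 − 31 = 34. No deviation. ✓
Weak-case: standard lawyer gives 65 − 30 = 35; top litigator gives 234 − 164 = 70. Would deviate. ✗

No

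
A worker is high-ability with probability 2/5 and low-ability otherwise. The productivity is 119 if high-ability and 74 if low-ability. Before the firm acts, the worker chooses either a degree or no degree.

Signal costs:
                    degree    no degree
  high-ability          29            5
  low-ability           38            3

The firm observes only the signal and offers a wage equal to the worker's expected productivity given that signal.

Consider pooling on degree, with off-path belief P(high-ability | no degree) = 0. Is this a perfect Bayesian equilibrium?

No

On the equilibrium path (degree) the firm holds the prior 2/5 and pays 2/5·119 + 3/5·74 = 92. Off-path (no degree) belief 0 gives 0·119 + 1·74 = 74.
High-ability: degree gives 92 − 29 = 63; no degree gives 74 − 5 = 69. Deviates. ✗
Low-ability: degree gives 92 − 38 = 54; no degree gives 74 − 3 = 71. Deviates. ✗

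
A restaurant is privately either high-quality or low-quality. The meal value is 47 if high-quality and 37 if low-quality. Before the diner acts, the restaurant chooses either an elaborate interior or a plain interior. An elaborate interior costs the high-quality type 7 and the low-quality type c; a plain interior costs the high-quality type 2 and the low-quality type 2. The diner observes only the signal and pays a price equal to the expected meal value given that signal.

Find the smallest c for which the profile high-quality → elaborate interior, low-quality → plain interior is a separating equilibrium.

12

Under separation: elaborate interior → high-quality (pays 47); plain interior → low-quality (pays 37).
High-quality: 47 − 7 = 40 ≥ 37 − 2 = 35. Holds regardless of c. ✓
Low-quality: 37 − 2 ≥ 47 − c, so c ≥ 47 − 35 = 12.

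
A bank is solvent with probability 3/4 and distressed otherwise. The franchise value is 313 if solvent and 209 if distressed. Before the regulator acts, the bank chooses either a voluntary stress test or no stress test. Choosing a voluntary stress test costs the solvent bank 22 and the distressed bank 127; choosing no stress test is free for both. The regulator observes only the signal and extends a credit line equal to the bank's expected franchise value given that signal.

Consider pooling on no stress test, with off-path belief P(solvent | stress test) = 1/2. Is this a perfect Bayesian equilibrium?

On the equilibrium path (no stress test) the regulator holds the prior 3/4 and pays 3/4·313 + 1/4·209 = 287. Off-path (stress test) belief 1/2 gives 1/2·313 + 1/2·209 = 261.
Solvent: no stress test gives 287 − 0 = 287; stress test gives 261 − 22 = 239. Stays. ✓
Distressed: no stress test gives 287 − 0 = 287; stress test gives 261 − 127 = 134. Stays. ✓
Beliefs are Bayes-consistent on-path and both types best-respond.

Yes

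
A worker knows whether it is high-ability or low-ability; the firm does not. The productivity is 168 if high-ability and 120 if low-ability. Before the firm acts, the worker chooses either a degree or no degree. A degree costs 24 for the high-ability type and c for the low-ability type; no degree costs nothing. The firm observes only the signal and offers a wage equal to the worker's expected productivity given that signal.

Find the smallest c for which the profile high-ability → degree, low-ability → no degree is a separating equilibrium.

48

Under separation: degree → high-ability (pays 168); no degree → low-ability (pays 120).
High-ability: 168 − 24 = 144 ≥ 120 − 0 = 120. Holds regardless of c. ✓
Low-ability: 120 − 0 ≥ 168 − c, so c ≥ 168 − 120 = 48.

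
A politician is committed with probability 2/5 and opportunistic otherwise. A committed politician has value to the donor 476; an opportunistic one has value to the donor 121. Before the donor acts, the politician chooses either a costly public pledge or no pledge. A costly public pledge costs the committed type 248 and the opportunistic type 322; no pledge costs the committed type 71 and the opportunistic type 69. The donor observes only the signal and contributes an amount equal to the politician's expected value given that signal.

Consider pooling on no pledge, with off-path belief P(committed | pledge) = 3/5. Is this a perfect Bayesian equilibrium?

Yes

On the equilibrium path (no pledge) the donor holds the prior 2/5 and pays 2/5·476 + 3/5·121 = 263. Off-path (pledge) belief 3/5 gives 3/5·476 + 2/5·121 = 334.
Committed: no pledge gives 263 − 71 = 192; pledge gives 334 − 248 = 86. Stays. ✓
Opportunistic: no pledge gives 263 − 69 = 194; pledge gives 334 − 322 = 12. Stays. ✓
Beliefs are Bayes-consistent on-path and both types best-respond.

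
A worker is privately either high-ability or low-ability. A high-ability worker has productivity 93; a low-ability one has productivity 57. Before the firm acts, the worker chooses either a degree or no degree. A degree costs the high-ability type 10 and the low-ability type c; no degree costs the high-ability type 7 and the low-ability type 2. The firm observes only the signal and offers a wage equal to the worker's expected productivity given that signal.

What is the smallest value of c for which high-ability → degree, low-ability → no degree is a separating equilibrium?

38

Under separation: degree → high-ability (pays 93); no degree → low-ability (pays 57).
High-ability: 93 − 10 = 83 ≥ 57 − 7 = 50. Holds regardless of c. ✓
Low-ability: 57 − 2 ≥ 93 − c, so c ≥ 93 − 55 = 38.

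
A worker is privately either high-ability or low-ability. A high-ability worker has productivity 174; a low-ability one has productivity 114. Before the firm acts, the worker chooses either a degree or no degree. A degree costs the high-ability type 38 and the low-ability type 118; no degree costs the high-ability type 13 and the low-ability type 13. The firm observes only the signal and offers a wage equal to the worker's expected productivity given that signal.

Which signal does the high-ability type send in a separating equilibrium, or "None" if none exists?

degree

Try high-ability → degree, low-ability → no degree:
  Under separation the firm infers type exactly: degree → high-ability (pays 174), no degree → low-ability (pays 114).
  High-ability: degree gives 174 − 38 = 136; no degree gives 114 − 13 = 101. No deviation. ✓
  Low-ability: no degree gives 114 − 13 = 101; degree gives 174 − 118 = 56. No deviation. ✓
Both hold — the high-ability type sends degree.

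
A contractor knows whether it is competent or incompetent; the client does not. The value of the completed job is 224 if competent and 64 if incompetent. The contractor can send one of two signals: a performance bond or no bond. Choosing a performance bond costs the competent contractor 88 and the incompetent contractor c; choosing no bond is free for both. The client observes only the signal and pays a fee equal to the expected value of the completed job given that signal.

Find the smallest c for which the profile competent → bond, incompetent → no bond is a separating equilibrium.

160

Under separation: bond → competent (pays 224); no bond → incompetent (pays 64).
Competent: 224 − 88 = 136 ≥ 64 − 0 = 64. Holds regardless of c. ✓
Incompetent: 64 − 0 ≥ 224 − c, so c ≥ 224 − 64 = 160.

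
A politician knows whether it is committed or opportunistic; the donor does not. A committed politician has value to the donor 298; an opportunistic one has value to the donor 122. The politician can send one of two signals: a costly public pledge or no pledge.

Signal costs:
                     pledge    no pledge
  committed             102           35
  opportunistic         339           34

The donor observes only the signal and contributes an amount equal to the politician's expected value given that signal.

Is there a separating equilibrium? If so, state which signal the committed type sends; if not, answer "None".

Try committed → pledge, opportunistic → no pledge:
  If types separate, pledge earns payment 298 and no pledge earns 122.
  Committed: pledge gives 298 − 102 = 196; no pledge gives 122 − 35 = 87. No deviation. ✓
  Opportunistic: no pledge gives 122 − 34 = 88; pledge gives 298 − 339 = -41. No deviation. ✓
Both hold — the committed type sends pledge.

pledge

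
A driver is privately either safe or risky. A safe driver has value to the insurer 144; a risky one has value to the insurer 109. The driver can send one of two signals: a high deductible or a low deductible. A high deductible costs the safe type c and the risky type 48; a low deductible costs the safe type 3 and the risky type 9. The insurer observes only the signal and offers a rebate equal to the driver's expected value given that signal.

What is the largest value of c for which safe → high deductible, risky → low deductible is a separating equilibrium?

38

Under separation: high deductible → safe (pays 144); low deductible → risky (pays 109).
Risky: 109 − 9 = 100 ≥ 144 − 48 = 96. Holds regardless of c. ✓
Safe: 144 − c ≥ 109 − 3, so c ≤ 144 − 106 = 38.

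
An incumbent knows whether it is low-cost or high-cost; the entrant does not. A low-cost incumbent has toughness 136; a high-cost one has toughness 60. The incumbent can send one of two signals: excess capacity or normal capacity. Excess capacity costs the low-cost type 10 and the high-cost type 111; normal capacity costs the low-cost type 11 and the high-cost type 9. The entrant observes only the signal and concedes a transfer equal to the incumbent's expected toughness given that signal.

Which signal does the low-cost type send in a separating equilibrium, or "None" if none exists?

Try low-cost → excess capacity, high-cost → normal capacity:
  Under separation the entrant infers type exactly: excess capacity → low-cost (pays 136), normal capacity → high-cost (pays 60).
  Low-cost: excess capacity gives 136 − 10 = 126; normal capacity gives 60 − 11 = 49. No deviation. ✓
  High-cost: normal capacity gives 60 − 9 = 51; excess capacity gives 136 − 111 = 25. No deviation. ✓
Both hold — the low-cost type sends excess capacity.

excess capacity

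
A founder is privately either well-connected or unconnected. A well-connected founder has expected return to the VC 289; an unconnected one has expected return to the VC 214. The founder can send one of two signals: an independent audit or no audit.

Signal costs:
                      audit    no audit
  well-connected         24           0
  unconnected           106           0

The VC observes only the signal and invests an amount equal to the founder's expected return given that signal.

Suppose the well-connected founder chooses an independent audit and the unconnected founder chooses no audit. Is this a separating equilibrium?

If types separate, audit earns payment 289 and no audit earns 214.
Well-connected: audit gives 289 − 24 = 265; no audit gives 214 − 0 = 214. No deviation. ✓
Unconnected: no audit gives 214 − 0 = 214; audit gives 289 − 106 = 183. No deviation. ✓
Both incentive constraints hold.

Yes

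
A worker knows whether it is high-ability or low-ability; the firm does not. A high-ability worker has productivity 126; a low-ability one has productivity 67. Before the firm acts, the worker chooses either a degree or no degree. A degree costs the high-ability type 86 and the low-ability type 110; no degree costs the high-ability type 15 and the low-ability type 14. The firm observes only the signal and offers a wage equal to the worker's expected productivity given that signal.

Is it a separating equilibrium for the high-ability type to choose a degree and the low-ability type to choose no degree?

If types separate, degree earns payment 126 and no degree earns 67.
High-ability: degree gives 126 − 86 = 40; no degree gives 67 − 15 = 52. Would deviate. ✗
Low-ability: no degree gives 67 − 14 = 53; degree gives 126 − 110 = 16. No deviation. ✓

No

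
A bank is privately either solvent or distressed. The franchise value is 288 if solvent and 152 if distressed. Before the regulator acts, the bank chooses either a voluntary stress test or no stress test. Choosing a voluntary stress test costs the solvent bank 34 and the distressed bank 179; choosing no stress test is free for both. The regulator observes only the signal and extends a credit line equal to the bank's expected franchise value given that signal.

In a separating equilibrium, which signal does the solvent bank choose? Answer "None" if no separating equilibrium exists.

stress test

Try solvent → stress test, distressed → no stress test:
  If types separate, stress test earns payment 288 and no stress test earns 152.
  Solvent: stress test gives 288 − 34 = 254; no stress test gives 152 − 0 = 152. No deviation. ✓
  Distressed: no stress test gives 152 − 0 = 152; stress test gives 288 − 179 = 109. No deviation. ✓
Both hold — the solvent type sends stress test.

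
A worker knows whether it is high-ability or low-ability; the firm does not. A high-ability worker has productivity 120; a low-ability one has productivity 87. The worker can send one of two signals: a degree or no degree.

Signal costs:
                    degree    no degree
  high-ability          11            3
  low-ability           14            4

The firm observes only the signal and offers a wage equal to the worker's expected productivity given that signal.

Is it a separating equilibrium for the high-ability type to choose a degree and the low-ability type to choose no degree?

If types separate, degree earns payment 120 and no degree earns 87.
High-ability: degree gives 120 − 11 = 109; no degree gives 87 − 3 = 84. No deviation. ✓
Low-ability: no degree gives 87 − 4 = 83; degree gives 120 − 14 = 106. Would deviate. ✗

No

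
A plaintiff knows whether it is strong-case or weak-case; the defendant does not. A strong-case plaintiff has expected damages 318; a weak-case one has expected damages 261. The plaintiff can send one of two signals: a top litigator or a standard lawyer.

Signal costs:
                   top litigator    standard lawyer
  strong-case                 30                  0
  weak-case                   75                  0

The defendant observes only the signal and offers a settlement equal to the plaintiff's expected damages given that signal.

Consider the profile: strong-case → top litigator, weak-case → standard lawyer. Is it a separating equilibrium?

Yes

Under separation the defendant infers type exactly: top litigator → strong-case (pays 318), standard lawyer → weak-case (pays 261).
Strong-case: top litigator gives 318 − 30 = 288; standard lawyer gives 261 − 0 = 261. No deviation. ✓
Weak-case: standard lawyer gives 261 − 0 = 261; top litigator gives 318 − 75 = 243. No deviation. ✓
Neither type gains from mimicking the other.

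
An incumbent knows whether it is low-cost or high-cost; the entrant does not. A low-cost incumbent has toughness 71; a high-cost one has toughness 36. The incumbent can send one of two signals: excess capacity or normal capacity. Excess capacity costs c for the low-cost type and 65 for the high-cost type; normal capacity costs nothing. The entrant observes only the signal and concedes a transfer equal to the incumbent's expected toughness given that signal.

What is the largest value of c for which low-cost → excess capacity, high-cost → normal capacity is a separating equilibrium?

Under separation: excess capacity → low-cost (pays 71); normal capacity → high-cost (pays 36).
High-cost: 36 − 0 = 36 ≥ 71 − 65 = 6. Holds regardless of c. ✓
Low-cost: 71 − c ≥ 36 − 0, so c ≤ 71 − 36 = 35.

35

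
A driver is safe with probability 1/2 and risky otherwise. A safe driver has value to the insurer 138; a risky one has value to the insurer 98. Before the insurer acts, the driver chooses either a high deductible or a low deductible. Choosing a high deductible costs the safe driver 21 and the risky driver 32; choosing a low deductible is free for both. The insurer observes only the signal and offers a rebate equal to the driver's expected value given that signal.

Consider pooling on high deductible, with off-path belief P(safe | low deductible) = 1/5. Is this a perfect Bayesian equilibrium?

At the pooled signal (high deductible) the insurer holds the prior 1/2 and pays 1/2·138 + 1/2·98 = 118. Off-path (low deductible) belief 1/5 gives 1/5·138 + 4/5·98 = 106.
Safe: high deductible gives 118 − 21 = 97; low deductible gives 106 − 0 = 106. Deviates. ✗
Risky: high deductible gives 118 − 32 = 86; low deductible gives 106 − 0 = 106. Deviates. ✗

No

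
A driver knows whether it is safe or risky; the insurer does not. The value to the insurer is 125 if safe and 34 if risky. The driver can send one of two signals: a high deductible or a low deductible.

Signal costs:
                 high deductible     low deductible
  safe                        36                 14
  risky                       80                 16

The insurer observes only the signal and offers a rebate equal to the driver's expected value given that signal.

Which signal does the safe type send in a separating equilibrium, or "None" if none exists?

Try safe → high deductible, risky → low deductible:
  Under separation the insurer infers type exactly: high deductible → safe (pays 125), low deductible → risky (pays 34).
  Safe: high deductible gives 125 − 36 = 89; low deductible gives 34 − 14 = 20. No deviation. ✓
  Risky: low deductible gives 34 − 16 = 18; high deductible gives 125 − 80 = 45. Would deviate. ✗
Try safe → low deductible, risky → high deductible:
  Under separation the insurer infers type exactly: low deductible → safe (pays 125), high deductible → risky (pays 34).
  Safe: low deductible gives 125 − 14 = 111; high deductible gives 34 − 36 = -2. No deviation. ✓
  Risky: high deductible gives 34 − 80 = -46; low deductible gives 125 − 16 = 109. Would deviate. ✗
Neither assignment is incentive-compatible.

None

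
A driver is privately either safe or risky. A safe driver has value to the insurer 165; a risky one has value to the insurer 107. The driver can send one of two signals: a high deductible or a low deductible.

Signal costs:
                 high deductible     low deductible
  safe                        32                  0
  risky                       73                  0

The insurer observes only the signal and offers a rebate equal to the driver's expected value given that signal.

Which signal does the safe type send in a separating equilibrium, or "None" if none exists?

high deductible

Try safe → high deductible, risky → low deductible:
  Under separation the insurer infers type exactly: high deductible → safe (pays 165), low deductible → risky (pays 107).
  Safe: high deductible gives 165 − 32 = 133; low deductible gives 107 − 0 = 107. No deviation. ✓
  Risky: low deductible gives 107 − 0 = 107; high deductible gives 165 − 73 = 92. No deviation. ✓
Both hold — the safe type sends high deductible.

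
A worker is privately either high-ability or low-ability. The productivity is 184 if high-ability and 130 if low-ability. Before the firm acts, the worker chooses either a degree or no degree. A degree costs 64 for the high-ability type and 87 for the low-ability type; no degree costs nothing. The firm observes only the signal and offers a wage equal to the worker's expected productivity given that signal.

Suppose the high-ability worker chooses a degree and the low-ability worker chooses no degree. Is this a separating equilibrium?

No

If types separate, degree earns payment 184 and no degree earns 130.
High-ability: degree gives 184 − 64 = 120; no degree gives 130 − 0 = 130. Would deviate. ✗
Low-ability: no degree gives 130 − 0 = 130; degree gives 184 − 87 = 97. No deviation. ✓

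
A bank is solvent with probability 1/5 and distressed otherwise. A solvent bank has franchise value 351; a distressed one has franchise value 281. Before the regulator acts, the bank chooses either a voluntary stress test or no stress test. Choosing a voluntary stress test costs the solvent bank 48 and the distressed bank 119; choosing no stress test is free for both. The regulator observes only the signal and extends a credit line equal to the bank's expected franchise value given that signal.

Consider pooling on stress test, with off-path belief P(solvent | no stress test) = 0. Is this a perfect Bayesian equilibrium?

No

At the pooled signal (stress test) the regulator holds the prior 1/5 and pays 1/5·351 + 4/5·281 = 295. Off-path (no stress test) belief 0 gives 0·351 + 1·281 = 281.
Solvent: stress test gives 295 − 48 = 247; no stress test gives 281 − 0 = 281. Deviates. ✗
Distressed: stress test gives 295 − 119 = 176; no stress test gives 281 − 0 = 281. Deviates. ✗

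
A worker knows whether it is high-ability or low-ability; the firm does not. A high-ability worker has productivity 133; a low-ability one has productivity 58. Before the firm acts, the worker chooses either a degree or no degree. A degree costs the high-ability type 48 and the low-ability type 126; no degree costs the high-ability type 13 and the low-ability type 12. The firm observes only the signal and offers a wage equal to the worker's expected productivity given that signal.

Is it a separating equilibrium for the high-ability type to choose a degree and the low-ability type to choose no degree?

Under separation the firm infers type exactly: degree → high-ability (pays 133), no degree → low-ability (pays 58).
High-ability: degree gives 133 − 48 = 85; no degree gives 58 − 13 = 45. No deviation. ✓
Low-ability: no degree gives 58 − 12 = 46; degree gives 133 − 126 = 7. No deviation. ✓
Neither type gains from mimicking the other.

Yes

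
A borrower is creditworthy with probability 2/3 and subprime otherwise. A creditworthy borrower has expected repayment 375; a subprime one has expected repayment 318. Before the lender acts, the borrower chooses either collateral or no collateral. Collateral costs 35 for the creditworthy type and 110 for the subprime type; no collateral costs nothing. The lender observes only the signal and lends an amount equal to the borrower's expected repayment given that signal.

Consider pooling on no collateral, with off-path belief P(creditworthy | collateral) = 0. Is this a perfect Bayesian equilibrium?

At the pooled signal (no collateral) the lender holds the prior 2/3 and pays 2/3·375 + 1/3·318 = 356. Off-path (collateral) belief 0 gives 0·375 + 1·318 = 318.
Creditworthy: no collateral gives 356 − 0 = 356; collateral gives 318 − 35 = 283. Stays. ✓
Subprime: no collateral gives 356 − 0 = 356; collateral gives 318 − 110 = 208. Stays. ✓

Yes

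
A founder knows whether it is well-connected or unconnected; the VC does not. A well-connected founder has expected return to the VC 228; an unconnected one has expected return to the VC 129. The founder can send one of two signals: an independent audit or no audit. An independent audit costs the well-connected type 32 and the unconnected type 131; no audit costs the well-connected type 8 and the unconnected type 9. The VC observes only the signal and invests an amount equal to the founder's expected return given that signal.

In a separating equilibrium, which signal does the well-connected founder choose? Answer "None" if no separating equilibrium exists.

Try well-connected → audit, unconnected → no audit:
  If types separate, audit earns payment 228 and no audit earns 129.
  Well-connected: audit gives 228 − 32 = 196; no audit gives 129 − 8 = 121. No deviation. ✓
  Unconnected: no audit gives 129 − 9 = 120; audit gives 228 − 131 = 97. No deviation. ✓
Both hold — the well-connected type sends audit.

audit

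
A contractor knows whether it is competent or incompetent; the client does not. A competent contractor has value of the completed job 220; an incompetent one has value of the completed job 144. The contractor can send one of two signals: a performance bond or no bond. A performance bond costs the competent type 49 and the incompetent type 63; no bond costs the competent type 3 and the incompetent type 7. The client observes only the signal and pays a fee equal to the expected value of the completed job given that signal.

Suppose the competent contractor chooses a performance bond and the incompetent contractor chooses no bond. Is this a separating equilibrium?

If types separate, bond earns payment 220 and no bond earns 144.
Competent: bond gives 220 − 49 = 171; no bond gives 144 − 3 = 141. No deviation. ✓
Incompetent: no bond gives 144 − 7 = 137; bond gives 220 − 63 = 157. Would deviate. ✗

No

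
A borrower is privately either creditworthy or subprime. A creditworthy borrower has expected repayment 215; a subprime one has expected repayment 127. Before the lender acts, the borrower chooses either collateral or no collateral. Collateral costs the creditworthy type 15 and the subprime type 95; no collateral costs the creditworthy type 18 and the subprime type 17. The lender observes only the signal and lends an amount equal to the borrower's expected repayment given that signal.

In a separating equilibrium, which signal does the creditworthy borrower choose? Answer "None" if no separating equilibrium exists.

Try creditworthy → collateral, subprime → no collateral:
  If types separate, collateral earns payment 215 and no collateral earns 127.
  Creditworthy: collateral gives 215 − 15 = 200; no collateral gives 127 − 18 = 109. No deviation. ✓
  Subprime: no collateral gives 127 − 17 = 110; collateral gives 215 − 95 = 120. Would deviate. ✗
Try creditworthy → no collateral, subprime → collateral:
  If types separate, no collateral earns payment 215 and collateral earns 127.
  Creditworthy: no collateral gives 215 − 18 = 197; collateral gives 127 − 15 = 112. No deviation. ✓
  Subprime: collateral gives 127 − 95 = 32; no collateral gives 215 − 17 = 198. Would deviate. ✗
Neither assignment is incentive-compatible.

None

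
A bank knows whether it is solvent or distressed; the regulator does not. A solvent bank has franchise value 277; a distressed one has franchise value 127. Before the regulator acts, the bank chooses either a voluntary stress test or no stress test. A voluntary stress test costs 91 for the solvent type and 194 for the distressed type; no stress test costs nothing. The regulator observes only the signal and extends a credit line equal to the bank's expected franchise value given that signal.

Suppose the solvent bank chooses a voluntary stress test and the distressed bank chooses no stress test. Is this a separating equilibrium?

Yes

If types separate, stress test earns payment 277 and no stress test earns 127.
Solvent: stress test gives 277 − 91 = 186; no stress test gives 127 − 0 = 127. No deviation. ✓
Distressed: no stress test gives 127 − 0 = 127; stress test gives 277 − 194 = 83. No deviation. ✓
Neither type gains from mimicking the other.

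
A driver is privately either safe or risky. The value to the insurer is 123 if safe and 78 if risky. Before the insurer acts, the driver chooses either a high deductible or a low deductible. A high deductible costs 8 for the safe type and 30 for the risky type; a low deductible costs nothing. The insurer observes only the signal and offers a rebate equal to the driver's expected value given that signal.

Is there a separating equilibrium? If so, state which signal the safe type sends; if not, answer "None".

Try safe → high deductible, risky → low deductible:
  If types separate, high deductible earns payment 123 and low deductible earns 78.
  Safe: high deductible gives 123 − 8 = 115; low deductible gives 78 − 0 = 78. No deviation. ✓
  Risky: low deductible gives 78 − 0 = 78; high deductible gives 123 − 30 = 93. Would deviate. ✗
Try safe → low deductible, risky → high deductible:
  If types separate, low deductible earns payment 123 and high deductible earns 78.
  Safe: low deductible gives 123 − 0 = 123; high deductible gives 78 − 8 = 70. No deviation. ✓
  Risky: high deductible gives 78 − 30 = 48; low deductible gives 123 − 0 = 123. Would deviate. ✗
Neither assignment is incentive-compatible.

None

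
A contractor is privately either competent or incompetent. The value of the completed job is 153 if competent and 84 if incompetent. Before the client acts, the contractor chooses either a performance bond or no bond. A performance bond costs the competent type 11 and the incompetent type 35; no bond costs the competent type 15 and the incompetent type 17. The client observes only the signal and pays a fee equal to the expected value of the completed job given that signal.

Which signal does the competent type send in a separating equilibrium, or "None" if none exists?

Try competent → bond, incompetent → no bond:
  If types separate, bond earns payment 153 and no bond earns 84.
  Competent: bond gives 153 − 11 = 142; no bond gives 84 − 15 = 69. No deviation. ✓
  Incompetent: no bond gives 84 − 17 = 67; bond gives 153 − 35 = 118. Would deviate. ✗
Try competent → no bond, incompetent → bond:
  If types separate, no bond earns payment 153 and bond earns 84.
  Competent: no bond gives 153 − 15 = 138; bond gives 84 − 11 = 73. No deviation. ✓
  Incompetent: bond gives 84 − 35 = 49; no bond gives 153 − 17 = 136. Would deviate. ✗
Neither assignment is incentive-compatible.

None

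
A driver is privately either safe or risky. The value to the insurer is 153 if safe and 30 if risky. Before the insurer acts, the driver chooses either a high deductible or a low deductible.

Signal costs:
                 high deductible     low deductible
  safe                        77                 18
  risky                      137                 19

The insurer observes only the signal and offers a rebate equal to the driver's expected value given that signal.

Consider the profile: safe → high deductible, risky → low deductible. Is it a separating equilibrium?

No

If types separate, high deductible earns payment 153 and low deductible earns 30.
Safe: high deductible gives 153 − 77 = 76; low deductible gives 30 − 18 = 12. No deviation. ✓
Risky: low deductible gives 30 − 19 = 11; high deductible gives 153 − 137 = 16. Would deviate. ✗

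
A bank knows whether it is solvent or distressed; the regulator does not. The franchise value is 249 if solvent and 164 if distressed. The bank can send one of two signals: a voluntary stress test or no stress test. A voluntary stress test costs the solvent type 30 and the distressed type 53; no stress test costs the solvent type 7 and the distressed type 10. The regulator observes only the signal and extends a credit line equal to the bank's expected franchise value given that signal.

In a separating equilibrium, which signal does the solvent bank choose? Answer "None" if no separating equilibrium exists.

None

Try solvent → stress test, distressed → no stress test:
  If types separate, stress test earns payment 249 and no stress test earns 164.
  Solvent: stress test gives 249 − 30 = 219; no stress test gives 164 − 7 = 157. No deviation. ✓
  Distressed: no stress test gives 164 − 10 = 154; stress test gives 249 − 53 = 196. Would deviate. ✗
Try solvent → no stress test, distressed → stress test:
  If types separate, no stress test earns payment 249 and stress test earns 164.
  Solvent: no stress test gives 249 − 7 = 242; stress test gives 164 − 30 = 134. No deviation. ✓
  Distressed: stress test gives 164 − 53 = 111; no stress test gives 249 − 10 = 239. Would deviate. ✗
Neither assignment is incentive-compatible.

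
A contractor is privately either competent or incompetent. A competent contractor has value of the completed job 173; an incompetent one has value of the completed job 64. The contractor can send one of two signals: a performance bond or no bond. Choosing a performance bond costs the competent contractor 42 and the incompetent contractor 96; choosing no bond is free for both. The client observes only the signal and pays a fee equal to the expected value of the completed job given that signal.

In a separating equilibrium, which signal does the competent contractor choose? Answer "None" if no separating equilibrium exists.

None

Try competent → bond, incompetent → no bond:
  Under separation the client infers type exactly: bond → competent (pays 173), no bond → incompetent (pays 64).
  Competent: bond gives 173 − 42 = 131; no bond gives 64 − 0 = 64. No deviation. ✓
  Incompetent: no bond gives 64 − 0 = 64; bond gives 173 − 96 = 77. Would deviate. ✗
Try competent → no bond, incompetent → bond:
  Under separation the client infers type exactly: no bond → competent (pays 173), bond → incompetent (pays 64).
  Competent: no bond gives 173 − 0 = 173; bond gives 64 − 42 = 22. No deviation. ✓
  Incompetent: bond gives 64 − 96 = -32; no bond gives 173 − 0 = 173. Would deviate. ✗
Neither assignment is incentive-compatible.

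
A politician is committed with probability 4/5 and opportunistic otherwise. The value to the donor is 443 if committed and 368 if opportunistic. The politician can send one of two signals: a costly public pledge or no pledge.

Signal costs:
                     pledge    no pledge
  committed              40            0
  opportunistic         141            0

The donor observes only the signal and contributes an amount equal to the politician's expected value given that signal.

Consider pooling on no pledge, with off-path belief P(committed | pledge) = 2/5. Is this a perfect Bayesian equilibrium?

Yes

At the pooled signal (no pledge) the donor holds the prior 4/5 and pays 4/5·443 + 1/5·368 = 428. Off-path (pledge) belief 2/5 gives 2/5·443 + 3/5·368 = 398.
Committed: no pledge gives 428 − 0 = 428; pledge gives 398 − 40 = 358. Stays. ✓
Opportunistic: no pledge gives 428 − 0 = 428; pledge gives 398 − 141 = 257. Stays. ✓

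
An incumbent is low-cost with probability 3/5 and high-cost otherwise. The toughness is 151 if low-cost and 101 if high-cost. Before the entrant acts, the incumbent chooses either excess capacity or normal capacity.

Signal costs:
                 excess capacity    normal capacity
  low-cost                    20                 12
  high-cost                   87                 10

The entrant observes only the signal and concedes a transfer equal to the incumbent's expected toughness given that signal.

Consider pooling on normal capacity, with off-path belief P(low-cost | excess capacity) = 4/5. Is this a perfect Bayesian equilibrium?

No

At the pooled signal (normal capacity) the entrant holds the prior 3/5 and pays 3/5·151 + 2/5·101 = 131. Off-path (excess capacity) belief 4/5 gives 4/5·151 + 1/5·101 = 141.
Low-cost: normal capacity gives 131 − 12 = 119; excess capacity gives 141 − 20 = 121. Deviates. ✗
High-cost: normal capacity gives 131 − 10 = 121; excess capacity gives 141 − 87 = 54. Stays. ✓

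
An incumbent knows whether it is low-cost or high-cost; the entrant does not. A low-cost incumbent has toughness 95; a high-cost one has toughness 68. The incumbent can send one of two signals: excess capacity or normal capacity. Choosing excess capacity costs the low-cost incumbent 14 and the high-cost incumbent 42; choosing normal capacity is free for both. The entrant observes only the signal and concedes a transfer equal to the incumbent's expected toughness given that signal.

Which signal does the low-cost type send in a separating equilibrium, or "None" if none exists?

excess capacity

Try low-cost → excess capacity, high-cost → normal capacity:
  If types separate, excess capacity earns payment 95 and normal capacity earns 68.
  Low-cost: excess capacity gives 95 − 14 = 81; normal capacity gives 68 − 0 = 68. No deviation. ✓
  High-cost: normal capacity gives 68 − 0 = 68; excess capacity gives 95 − 42 = 53. No deviation. ✓
Both hold — the low-cost type sends excess capacity.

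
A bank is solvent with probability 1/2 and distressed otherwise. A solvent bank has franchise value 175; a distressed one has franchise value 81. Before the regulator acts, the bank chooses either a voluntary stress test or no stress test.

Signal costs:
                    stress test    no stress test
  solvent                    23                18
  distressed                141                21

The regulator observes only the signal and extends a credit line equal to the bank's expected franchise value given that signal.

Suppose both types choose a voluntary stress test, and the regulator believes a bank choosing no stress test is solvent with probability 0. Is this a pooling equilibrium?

At the pooled signal (stress test) the regulator holds the prior 1/2 and pays 1/2·175 + 1/2·81 = 128. Off-path (no stress test) belief 0 gives 0·175 + 1·81 = 81.
Solvent: stress test gives 128 − 23 = 105; no stress test gives 81 − 18 = 63. Stays. ✓
Distressed: stress test gives 128 − 141 = -13; no stress test gives 81 − 21 = 60. Deviates. ✗

No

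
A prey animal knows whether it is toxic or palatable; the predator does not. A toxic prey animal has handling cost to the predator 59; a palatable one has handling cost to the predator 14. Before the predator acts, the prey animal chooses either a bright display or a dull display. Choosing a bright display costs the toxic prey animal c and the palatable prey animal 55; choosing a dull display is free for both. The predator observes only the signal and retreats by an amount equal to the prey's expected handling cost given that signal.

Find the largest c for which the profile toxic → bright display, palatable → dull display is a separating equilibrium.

Under separation: bright display → toxic (pays 59); dull display → palatable (pays 14).
Palatable: 14 − 0 = 14 ≥ 59 − 55 = 4. Holds regardless of c. ✓
Toxic: 59 − c ≥ 14 − 0, so c ≤ 59 − 14 = 45.

45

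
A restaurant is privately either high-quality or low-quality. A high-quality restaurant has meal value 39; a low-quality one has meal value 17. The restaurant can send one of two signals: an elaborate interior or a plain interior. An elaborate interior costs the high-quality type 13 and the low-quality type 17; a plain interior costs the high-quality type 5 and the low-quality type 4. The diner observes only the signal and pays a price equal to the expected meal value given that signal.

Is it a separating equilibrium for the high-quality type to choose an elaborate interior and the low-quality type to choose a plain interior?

If types separate, elaborate interior earns payment 39 and plain interior earns 17.
High-quality: elaborate interior gives 39 − 13 = 26; plain interior gives 17 − 5 = 12. No deviation. ✓
Low-quality: plain interior gives 17 − 4 = 13; elaborate interior gives 39 − 17 = 22. Would deviate. ✗

No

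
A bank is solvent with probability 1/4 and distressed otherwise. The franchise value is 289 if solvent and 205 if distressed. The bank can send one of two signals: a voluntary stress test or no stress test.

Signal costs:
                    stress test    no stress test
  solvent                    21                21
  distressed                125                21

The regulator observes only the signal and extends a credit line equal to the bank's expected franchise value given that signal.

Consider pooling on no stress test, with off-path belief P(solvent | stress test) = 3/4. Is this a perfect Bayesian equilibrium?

At the pooled signal (no stress test) the regulator holds the prior 1/4 and pays 1/4·289 + 3/4·205 = 226. Off-path (stress test) belief 3/4 gives 3/4·289 + 1/4·205 = 268.
Solvent: no stress test gives 226 − 21 = 205; stress test gives 268 − 21 = 247. Deviates. ✗
Distressed: no stress test gives 226 − 21 = 205; stress test gives 268 − 125 = 143. Stays. ✓

No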